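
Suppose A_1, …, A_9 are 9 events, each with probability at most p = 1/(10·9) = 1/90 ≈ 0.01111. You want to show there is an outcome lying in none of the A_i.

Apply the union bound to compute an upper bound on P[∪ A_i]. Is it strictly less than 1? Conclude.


Union bound: P[∪_{i=1}^{9} A_i] ≤ Σ_i P[A_i] ≤ 9·p = 9·(1/90) = 1/10.
Numerically: 1/10 ≈ 0.10000.
Is 1/10 < 1? YES.
Since P[∪ A_i] ≤ 1/10 < 1, the complement has P[∩ A_i^c] ≥ 1 − 1/10 = 9/10 > 0, so some outcome avoids every A_i.

9·p = 1/10 ≈ 0.10000; existence CERTIFIED by the union bound.


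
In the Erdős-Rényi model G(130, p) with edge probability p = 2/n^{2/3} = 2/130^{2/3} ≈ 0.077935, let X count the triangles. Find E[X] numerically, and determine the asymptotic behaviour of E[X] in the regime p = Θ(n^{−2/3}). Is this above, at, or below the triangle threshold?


Number of potential triangles: C(130, 3) = 357760.
Each occurs with probability p³ ≈ (0.077935)³ ≈ 4.7337278e-04.
By linearity: E[X] = C(130, 3)·p³ ≈ 357760 · 4.7337278e-04 ≈ 169.35385.
Since α = 2/3 < 1, p = c/n^{2/3} ≫ 1/n is above the triangle threshold p ~ 1/n. Asymptotically E[X] ~ (c³/6)·n^{3(1−α)} = (2³/6)·n^{1} → ∞; triangles are abundant w.h.p.

E[X] ≈ 169.35385; in regime p = Θ(1/n^{2/3}) E[X] diverges (above the triangle threshold p ~ 1/n).


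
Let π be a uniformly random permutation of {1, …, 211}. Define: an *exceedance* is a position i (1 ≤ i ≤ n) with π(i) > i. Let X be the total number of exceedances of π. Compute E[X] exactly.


Write X = Σ_{i=1}^{211} X_i, where X_i = 1_{π(i) > i}.
For each fixed i, π(i) is uniform over {1, …, 211} (marginal of a uniform permutation), so P[π(i) > i] = (n − i)/n. Summing: Σ_{i=1}^{211} (n − i)/n = (0 + 1 + … + 210)/211 = 211(211 − 1)/(2·211) = (211 − 1)/2.
Hence E[X] = Σ_{i=1}^{211} (211 − i)/211 = 105 ≈ 105.0000.

E[X] = 105 = 105.0000.


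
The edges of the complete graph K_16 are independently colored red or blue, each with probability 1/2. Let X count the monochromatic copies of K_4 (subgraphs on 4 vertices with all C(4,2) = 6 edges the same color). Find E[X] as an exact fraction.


Let X = Σ_S X_S over the C(16, 4) = 1820 subsets S of size 4, where X_S = 1 if the K_4 on S is monochromatic.
For a fixed S, the K_4 on S has C(4, 2) = 6 edges. P[all 6 edges red] = (1/2)^6, and likewise for blue, so P[monochromatic] = 2·(1/2)^6 = 2^{1 − 6} = 1/32.
By linearity: E[X] = C(16, 4) · 2^{1 − 6} = 1820 · 1/32 = 455/8.
Numerically: E[X] ≈ 56.875000.

E[X] = C(16,4)·2^(1−C(4,2)) = 455/8 ≈ 56.875000.


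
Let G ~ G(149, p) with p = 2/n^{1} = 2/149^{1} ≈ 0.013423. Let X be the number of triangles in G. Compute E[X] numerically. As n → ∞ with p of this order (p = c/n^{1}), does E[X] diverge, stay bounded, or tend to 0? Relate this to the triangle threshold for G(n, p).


Number of potential triangles: C(149, 3) = 540274.
Each occurs with probability p³ ≈ (0.013423)³ ≈ 2.4184170e-06.
By linearity: E[X] = C(149, 3)·p³ ≈ 540274 · 2.4184170e-06 ≈ 1.30661.
Here α = 1, so p = 2/n is exactly at the triangle threshold p ~ 1/n. Asymptotically E[X] → c³/6 = 2³/6 = 4/3 ≈ 1.33333, a bounded constant. In this regime the triangle count is asymptotically Poisson(c³/6).

E[X] ≈ 1.30661; in regime p = Θ(1/n^{1}) E[X] stays bounded (at the triangle threshold p ~ 1/n).


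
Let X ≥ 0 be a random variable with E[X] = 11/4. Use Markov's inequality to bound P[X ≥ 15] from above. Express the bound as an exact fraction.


μ = E[X] = 11/4, a = 15.
Markov: P[X ≥ 15] ≤ μ/a = (11/4)/15 = 11/60.
Numerically: ≈ 0.1833.
(Since a = 15 > μ = 2.7500, the bound 11/60 is < 1 and informative.)

P[X ≥ 15] ≤ 11/60 ≈ 0.1833.


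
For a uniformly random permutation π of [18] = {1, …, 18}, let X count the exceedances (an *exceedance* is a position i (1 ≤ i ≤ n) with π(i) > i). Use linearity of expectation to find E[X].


Write X = Σ_{i=1}^{18} X_i, where X_i = 1_{π(i) > i}.
For each fixed i, π(i) is uniform over {1, …, 18} (marginal of a uniform permutation), so P[π(i) > i] = (n − i)/n. Summing: Σ_{i=1}^{18} (n − i)/n = (0 + 1 + … + 17)/18 = 18(18 − 1)/(2·18) = (18 − 1)/2.
Hence E[X] = Σ_{i=1}^{18} (18 − i)/18 = 17/2 ≈ 8.5000.

E[X] = 17/2 = 8.5000.


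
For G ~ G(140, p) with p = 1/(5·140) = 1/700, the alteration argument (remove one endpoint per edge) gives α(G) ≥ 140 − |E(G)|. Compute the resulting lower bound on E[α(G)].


E[|E(G)|] = C(140, 2)·p = 9730 · (1/700) = 139/10.
E[α(G)] ≥ n − E[|E(G)|] = 140 − 139/10 = 1261/10.
Numerically: ≈ 126.100.
(This is only a lower bound; the true E[α(G)] may be larger.)

E[α(G)] ≥ 1261/10 ≈ 126.100.


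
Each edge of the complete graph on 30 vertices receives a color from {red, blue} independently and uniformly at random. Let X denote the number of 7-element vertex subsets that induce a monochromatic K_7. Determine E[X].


Let X = Σ_S X_S over the C(30, 7) = 2035800 subsets S of size 7, where X_S = 1 if the K_7 on S is monochromatic.
For a fixed S, the K_7 on S has C(7, 2) = 21 edges. P[all 21 edges red] = (1/2)^21, and likewise for blue, so P[monochromatic] = 2·(1/2)^21 = 2^{1 − 21} = 1/1048576.
By linearity of expectation: E[X] = C(30, 7) · 2^{1 − 21} = 2035800 · 1/1048576 = 254475/131072.
Numerically: E[X] ≈ 1.941.

E[X] = C(30,7)·2^(1−C(7,2)) = 254475/131072 ≈ 1.941.


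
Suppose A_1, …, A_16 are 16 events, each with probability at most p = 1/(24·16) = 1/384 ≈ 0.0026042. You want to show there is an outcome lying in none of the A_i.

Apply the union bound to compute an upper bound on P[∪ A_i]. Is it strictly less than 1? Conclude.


Union bound: P[∪_{i=1}^{16} A_i] ≤ Σ_i P[A_i] ≤ 16·p = 16·(1/384) = 1/24.
Numerically: 1/24 ≈ 0.0416667.
Is 1/24 < 1? YES.
Since P[∪ A_i] ≤ 1/24 < 1, the complement has P[∩ A_i^c] ≥ 1 − 1/24 = 23/24 > 0, so some outcome avoids every A_i.

16·p = 1/24 ≈ 0.0416667; existence CERTIFIED by the union bound.


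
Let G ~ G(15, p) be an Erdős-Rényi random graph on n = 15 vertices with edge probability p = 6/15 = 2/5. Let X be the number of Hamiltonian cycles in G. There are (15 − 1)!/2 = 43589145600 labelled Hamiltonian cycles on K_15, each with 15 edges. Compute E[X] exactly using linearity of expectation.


K_15 has (15 − 1)!/2 = 43589145600 labelled Hamiltonian cycles.
For each such Hamiltonian cycle H, let X_H = 1 if all 15 edges of H are present in G. Then P[X_H = 1] = p^{15} = (2/5)^{15} = 32768/30517578125.
By linearity of expectation: E[X] = Σ_H E[X_H] = 43589145600 · p^{15} = 43589145600 · 32768/30517578125 = 57133164920832/1220703125.
Numerically: E[X] ≈ 46803.5.

E[X] = 43589145600 · (2/5)^{15} = 57133164920832/1220703125 ≈ 46803.5.


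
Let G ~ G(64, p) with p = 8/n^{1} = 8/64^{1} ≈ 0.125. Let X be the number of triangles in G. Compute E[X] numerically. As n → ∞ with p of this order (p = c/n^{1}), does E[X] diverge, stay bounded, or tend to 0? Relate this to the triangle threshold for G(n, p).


Number of potential triangles: C(64, 3) = 41664.
Each occurs with probability p³ ≈ (0.125)³ ≈ 1.95312500e-03.
By linearity: E[X] = C(64, 3)·p³ ≈ 41664 · 1.95312500e-03 ≈ 81.375000.
Here α = 1, so p = 8/n is exactly at the triangle threshold p ~ 1/n. Asymptotically E[X] → c³/6 = 8³/6 = 256/3 ≈ 85.333333, a bounded constant. In this regime the triangle count is asymptotically Poisson(c³/6).

E[X] ≈ 81.375000; in regime p = Θ(1/n^{1}) E[X] stays bounded (at the triangle threshold p ~ 1/n).


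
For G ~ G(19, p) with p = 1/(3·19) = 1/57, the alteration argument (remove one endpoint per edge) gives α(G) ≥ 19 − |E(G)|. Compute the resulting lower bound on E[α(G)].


E[|E(G)|] = C(19, 2)·p = 171 · (1/57) = 3.
E[α(G)] ≥ n − E[|E(G)|] = 19 − 3 = 16.
Numerically: ≈ 16.0000.
(This is only a lower bound; the true E[α(G)] may be larger.)

E[α(G)] ≥ 16 ≈ 16.0000.


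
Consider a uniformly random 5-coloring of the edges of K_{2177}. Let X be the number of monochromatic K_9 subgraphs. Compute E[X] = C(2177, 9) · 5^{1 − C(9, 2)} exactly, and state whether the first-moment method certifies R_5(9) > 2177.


E[X] = C(2177, 9) · 5^{1 − 36} = 2976951400847999984172400 · 5^{−35} = 2976951400847999984172400/2910383045673370361328125.
As a reduced fraction: E[X] = 119078056033919999366896/116415321826934814453125 ≈ 1.0229.
Is E[X] < 1? NO.
Since E[X] ≥ 1, the first-moment bound is inconclusive at n = 2177; it does NOT by itself certify R_5(9) > 2177.

E[X] = 119078056033919999366896/116415321826934814453125 ≈ 1.0229; E[X] ≥ 1; first-moment method inconclusive here.


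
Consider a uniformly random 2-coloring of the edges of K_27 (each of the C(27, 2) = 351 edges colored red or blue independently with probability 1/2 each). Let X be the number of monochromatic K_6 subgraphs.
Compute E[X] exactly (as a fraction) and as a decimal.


Let X = Σ_S X_S over the C(27, 6) = 296010 subsets S of size 6, where X_S = 1 if the K_6 on S is monochromatic.
For a fixed S, the K_6 on S has C(6, 2) = 15 edges. P[all 15 edges red] = (1/2)^15, and likewise for blue, so P[monochromatic] = 2·(1/2)^15 = 2^{1 − 15} = 1/16384.
Summing: E[X] = C(27, 6) · 2^{1 − 15} = 296010 · 1/16384 = 148005/8192.
Numerically: E[X] ≈ 18.067017.

E[X] = C(27,6)·2^(1−C(6,2)) = 148005/8192 ≈ 18.067017.


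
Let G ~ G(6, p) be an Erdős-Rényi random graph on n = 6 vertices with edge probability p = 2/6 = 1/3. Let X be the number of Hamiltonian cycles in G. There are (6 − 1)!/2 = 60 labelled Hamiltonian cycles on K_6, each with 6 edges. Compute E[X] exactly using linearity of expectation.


K_6 has (6 − 1)!/2 = 60 labelled Hamiltonian cycles.
For each such Hamiltonian cycle H, let X_H = 1 if all 6 edges of H are present in G. Then P[X_H = 1] = p^{6} = (1/3)^{6} = 1/729.
Summing the indicators: E[X] = Σ_H E[X_H] = 60 · p^{6} = 60 · 1/729 = 20/243.
Numerically: E[X] ≈ 0.0823.

E[X] = 60 · (1/3)^{6} = 20/243 ≈ 0.0823.


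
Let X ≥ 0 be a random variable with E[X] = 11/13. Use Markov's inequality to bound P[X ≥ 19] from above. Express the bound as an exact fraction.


μ = E[X] = 11/13, a = 19.
Markov: P[X ≥ 19] ≤ μ/a = (11/13)/19 = 11/247.
Numerically: ≈ 0.045.
(Since a = 19 > μ = 0.846, the bound 11/247 is < 1 and informative.)

P[X ≥ 19] ≤ 11/247 ≈ 0.045.


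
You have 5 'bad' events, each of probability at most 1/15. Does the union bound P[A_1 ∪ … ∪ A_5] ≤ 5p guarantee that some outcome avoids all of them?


Union bound: P[∪_{i=1}^{5} A_i] ≤ Σ_i P[A_i] ≤ 5·p = 5·(1/15) = 1/3.
Numerically: 1/3 ≈ 0.33333.
Is 1/3 < 1? YES.
Since P[∪ A_i] ≤ 1/3 < 1, the complement has P[∩ A_i^c] ≥ 1 − 1/3 = 2/3 > 0, so some outcome avoids every A_i.

5·p = 1/3 ≈ 0.33333; existence CERTIFIED by the union bound.


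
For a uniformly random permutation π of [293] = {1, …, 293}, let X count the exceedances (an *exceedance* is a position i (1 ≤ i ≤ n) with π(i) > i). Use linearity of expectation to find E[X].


Write X = Σ_{i=1}^{293} X_i, where X_i = 1_{π(i) > i}.
For each fixed i, π(i) is uniform over {1, …, 293} (marginal of a uniform permutation), so P[π(i) > i] = (n − i)/n. Summing: Σ_{i=1}^{293} (n − i)/n = (0 + 1 + … + 292)/293 = 293(293 − 1)/(2·293) = (293 − 1)/2.
Hence E[X] = Σ_{i=1}^{293} (293 − i)/293 = 146 ≈ 146.0000.

E[X] = 146 = 146.0000.


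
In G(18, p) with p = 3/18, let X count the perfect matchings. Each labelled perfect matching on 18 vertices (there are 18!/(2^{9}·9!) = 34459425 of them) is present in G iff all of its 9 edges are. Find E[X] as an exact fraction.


K_18 has 18!/(2^{9}·9!) = 34459425 labelled perfect matchings.
For each such perfect matching H, let X_H = 1 if all 9 edges of H are present in G. Then P[X_H = 1] = p^{9} = (1/6)^{9} = 1/10077696.
Summing the indicators: E[X] = Σ_H E[X_H] = 34459425 · p^{9} = 34459425 · 1/10077696 = 425425/124416.
Numerically: E[X] ≈ 3.419.

E[X] = 34459425 · (1/6)^{9} = 425425/124416 ≈ 3.419.


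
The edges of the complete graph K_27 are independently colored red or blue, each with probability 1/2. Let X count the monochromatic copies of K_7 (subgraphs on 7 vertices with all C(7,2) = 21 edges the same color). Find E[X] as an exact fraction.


Let X = Σ_S X_S over the C(27, 7) = 888030 subsets S of size 7, where X_S = 1 if the K_7 on S is monochromatic.
For a fixed S, the K_7 on S has C(7, 2) = 21 edges. P[all 21 edges red] = (1/2)^21, and likewise for blue, so P[monochromatic] = 2·(1/2)^21 = 2^{1 − 21} = 1/1048576.
By linearity: E[X] = C(27, 7) · 2^{1 − 21} = 888030 · 1/1048576 = 444015/524288.
Numerically: E[X] ≈ 0.846891.

E[X] = C(27,7)·2^(1−C(7,2)) = 444015/524288 ≈ 0.846891.


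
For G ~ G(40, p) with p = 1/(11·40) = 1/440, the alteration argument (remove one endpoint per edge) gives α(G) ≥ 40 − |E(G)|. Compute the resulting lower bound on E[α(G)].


E[|E(G)|] = C(40, 2)·p = 780 · (1/440) = 39/22.
E[α(G)] ≥ n − E[|E(G)|] = 40 − 39/22 = 841/22.
Numerically: ≈ 38.22727.
(This is only a lower bound; the true E[α(G)] may be larger.)

E[α(G)] ≥ 841/22 ≈ 38.22727.


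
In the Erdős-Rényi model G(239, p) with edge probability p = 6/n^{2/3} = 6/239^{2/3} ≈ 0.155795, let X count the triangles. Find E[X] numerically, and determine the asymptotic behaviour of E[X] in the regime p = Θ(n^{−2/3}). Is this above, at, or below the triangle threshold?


Number of potential triangles: C(239, 3) = 2246839.
Each occurs with probability p³ ≈ (0.155795)³ ≈ 3.78144640e-03.
By linearity: E[X] = C(239, 3)·p³ ≈ 2246839 · 3.78144640e-03 ≈ 8496.301255.
Since α = 2/3 < 1, p = c/n^{2/3} ≫ 1/n is above the triangle threshold p ~ 1/n. Asymptotically E[X] ~ (c³/6)·n^{3(1−α)} = (6³/6)·n^{1} → ∞; triangles are abundant w.h.p.

E[X] ≈ 8496.301255; in regime p = Θ(1/n^{2/3}) E[X] diverges (above the triangle threshold p ~ 1/n).


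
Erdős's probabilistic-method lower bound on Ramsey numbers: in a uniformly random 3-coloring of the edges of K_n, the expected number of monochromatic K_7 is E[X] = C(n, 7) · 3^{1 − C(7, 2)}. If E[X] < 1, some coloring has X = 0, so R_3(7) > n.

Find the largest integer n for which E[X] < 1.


We need C(n, 7) · 3^{1 − 21} < 1, i.e. C(n, 7) < 3^{21 − 1} = 3486784401.
Check values of n near the boundary:
  n = 79: C(79, 7) = 2898753715; 2898753715 < 3486784401? YES
  n = 80: C(80, 7) = 3176716400; 3176716400 < 3486784401? YES
  n = 81: C(81, 7) = 3477216600; 3477216600 < 3486784401? YES
  n = 82: C(82, 7) = 3801756816; 3801756816 < 3486784401? NO
The largest n with C(n, 7) < 3486784401 is n = 81 (where E[X] = 42928600/43046721 ≈ 0.997256). Hence R_3(7) > 81, i.e. R_3(7) ≥ 82.

Largest n = 81; hence R_3(7) > 81.


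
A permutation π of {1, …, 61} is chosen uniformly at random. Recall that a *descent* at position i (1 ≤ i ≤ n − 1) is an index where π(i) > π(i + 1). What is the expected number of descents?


Write X = Σ X_I over i = 1, …, 60, with X_I the indicator of one descent.
There are 60 indicators.
For each fixed i, the pair (π(i), π(i+1)) is a uniformly random ordered pair of distinct values from {1, …, 61}; by symmetry P[π(i) > π(i+1)] = 1/2.
By linearity: E[X] = 60 · (1/2) = (61 − 1) · (1/2) = 30 ≈ 30.00000.

E[X] = 30 = 30.00000.


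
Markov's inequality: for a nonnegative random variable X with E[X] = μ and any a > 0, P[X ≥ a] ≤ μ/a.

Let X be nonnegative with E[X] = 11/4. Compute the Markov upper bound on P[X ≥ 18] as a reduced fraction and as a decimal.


μ = E[X] = 11/4, a = 18.
Markov: P[X ≥ 18] ≤ μ/a = (11/4)/18 = 11/72.
Numerically: ≈ 0.152778.
(Since a = 18 > μ = 2.750000, the bound 11/72 is < 1 and informative.)

P[X ≥ 18] ≤ 11/72 ≈ 0.152778.


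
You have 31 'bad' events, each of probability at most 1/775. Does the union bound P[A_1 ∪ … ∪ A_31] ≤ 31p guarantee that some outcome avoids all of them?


Union bound: P[∪_{i=1}^{31} A_i] ≤ Σ_i P[A_i] ≤ 31·p = 31·(1/775) = 1/25.
Numerically: 1/25 ≈ 0.040000.
Is 1/25 < 1? YES.
Since P[∪ A_i] ≤ 1/25 < 1, the complement has P[∩ A_i^c] ≥ 1 − 1/25 = 24/25 > 0, so some outcome avoids every A_i.

31·p = 1/25 ≈ 0.040000; existence CERTIFIED by the union bound.


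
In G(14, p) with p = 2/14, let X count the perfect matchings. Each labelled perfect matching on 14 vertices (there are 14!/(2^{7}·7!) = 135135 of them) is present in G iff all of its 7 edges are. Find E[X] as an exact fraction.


K_14 has 14!/(2^{7}·7!) = 135135 labelled perfect matchings.
For each such perfect matching H, let X_H = 1 if all 7 edges of H are present in G. Then P[X_H = 1] = p^{7} = (1/7)^{7} = 1/823543.
Summing the indicators: E[X] = Σ_H E[X_H] = 135135 · p^{7} = 135135 · 1/823543 = 19305/117649.
Numerically: E[X] ≈ 0.16409.

E[X] = 135135 · (1/7)^{7} = 19305/117649 ≈ 0.16409.


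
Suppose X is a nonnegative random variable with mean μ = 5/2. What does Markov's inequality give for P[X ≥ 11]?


μ = E[X] = 5/2, a = 11.
Markov: P[X ≥ 11] ≤ μ/a = (5/2)/11 = 5/22.
Numerically: ≈ 0.227273.
(Since a = 11 > μ = 2.500000, the bound 5/22 is < 1 and informative.)

P[X ≥ 11] ≤ 5/22 ≈ 0.227273.


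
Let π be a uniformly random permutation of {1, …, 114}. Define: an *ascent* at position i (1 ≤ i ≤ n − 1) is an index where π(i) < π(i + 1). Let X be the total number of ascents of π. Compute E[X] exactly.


Write X = Σ X_I over i = 1, …, 113, with X_I the indicator of one ascent.
There are 113 indicators.
For each fixed i, the pair (π(i), π(i+1)) is a uniformly random ordered pair of distinct values from {1, …, 114}; by symmetry P[π(i) < π(i+1)] = 1/2.
By linearity: E[X] = 113 · (1/2) = (114 − 1) · (1/2) = 113/2 ≈ 56.50000.

E[X] = 113/2 = 56.50000.


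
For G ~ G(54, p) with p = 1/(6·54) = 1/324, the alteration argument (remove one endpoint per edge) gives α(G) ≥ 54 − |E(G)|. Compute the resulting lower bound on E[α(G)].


E[|E(G)|] = C(54, 2)·p = 1431 · (1/324) = 53/12.
E[α(G)] ≥ n − E[|E(G)|] = 54 − 53/12 = 595/12.
Numerically: ≈ 49.583333.
(This is only a lower bound; the true E[α(G)] may be larger.)

E[α(G)] ≥ 595/12 ≈ 49.583333.


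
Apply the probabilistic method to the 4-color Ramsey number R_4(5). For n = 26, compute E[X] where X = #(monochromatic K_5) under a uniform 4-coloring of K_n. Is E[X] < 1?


E[X] = C(26, 5) · 4^{1 − 10} = 65780 · 4^{−9} = 65780/262144.
As a reduced fraction: E[X] = 16445/65536 ≈ 0.2509.
Is E[X] < 1? YES.
Since E[X] < 1, there exists a 4-coloring of K_{26} with no monochromatic K_5; hence R_4(5) > 26.

E[X] = 16445/65536 ≈ 0.2509; E[X] < 1, so R_4(5) > 26.


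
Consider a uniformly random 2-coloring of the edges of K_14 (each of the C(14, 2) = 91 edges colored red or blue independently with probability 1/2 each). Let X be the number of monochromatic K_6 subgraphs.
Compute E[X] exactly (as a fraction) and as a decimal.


Let X = Σ_S X_S over the C(14, 6) = 3003 subsets S of size 6, where X_S = 1 if the K_6 on S is monochromatic.
For a fixed S, the K_6 on S has C(6, 2) = 15 edges. P[all 15 edges red] = (1/2)^15, and likewise for blue, so P[monochromatic] = 2·(1/2)^15 = 2^{1 − 15} = 1/16384.
Summing: E[X] = C(14, 6) · 2^{1 − 15} = 3003 · 1/16384 = 3003/16384.
Numerically: E[X] ≈ 0.1833.

E[X] = C(14,6)·2^(1−C(6,2)) = 3003/16384 ≈ 0.1833.


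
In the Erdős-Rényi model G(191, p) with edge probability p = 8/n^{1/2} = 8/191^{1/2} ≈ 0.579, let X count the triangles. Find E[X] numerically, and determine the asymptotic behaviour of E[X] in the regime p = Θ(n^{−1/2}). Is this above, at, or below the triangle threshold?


Number of potential triangles: C(191, 3) = 1143135.
Each occurs with probability p³ ≈ (0.579)³ ≈ 1.93963e-01.
By linearity: E[X] = C(191, 3)·p³ ≈ 1143135 · 1.93963e-01 ≈ 221726.413.
Since α = 1/2 < 1, p = c/n^{1/2} ≫ 1/n is above the triangle threshold p ~ 1/n. Asymptotically E[X] ~ (c³/6)·n^{3(1−α)} = (8³/6)·n^{1.5} → ∞; triangles are abundant w.h.p.

E[X] ≈ 221726.413; in regime p = Θ(1/n^{1/2}) E[X] diverges (above the triangle threshold p ~ 1/n).


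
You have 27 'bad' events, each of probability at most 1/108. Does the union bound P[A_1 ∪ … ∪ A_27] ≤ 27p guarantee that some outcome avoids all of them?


Union bound: P[∪_{i=1}^{27} A_i] ≤ Σ_i P[A_i] ≤ 27·p = 27·(1/108) = 1/4.
Numerically: 1/4 ≈ 0.25000.
Is 1/4 < 1? YES.
Since P[∪ A_i] ≤ 1/4 < 1, the complement has P[∩ A_i^c] ≥ 1 − 1/4 = 3/4 > 0, so some outcome avoids every A_i.

27·p = 1/4 ≈ 0.25000; existence CERTIFIED by the union bound.


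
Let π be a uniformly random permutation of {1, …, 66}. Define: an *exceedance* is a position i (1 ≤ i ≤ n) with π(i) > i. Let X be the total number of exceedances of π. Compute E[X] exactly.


Write X = Σ_{i=1}^{66} X_i, where X_i = 1_{π(i) > i}.
For each fixed i, π(i) is uniform over {1, …, 66} (marginal of a uniform permutation), so P[π(i) > i] = (n − i)/n. Summing: Σ_{i=1}^{66} (n − i)/n = (0 + 1 + … + 65)/66 = 66(66 − 1)/(2·66) = (66 − 1)/2.
Hence E[X] = Σ_{i=1}^{66} (66 − i)/66 = 65/2 ≈ 32.500000.

E[X] = 65/2 = 32.500000.


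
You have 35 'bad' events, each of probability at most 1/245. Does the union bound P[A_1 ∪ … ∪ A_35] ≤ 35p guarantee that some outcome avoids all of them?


Union bound: P[∪_{i=1}^{35} A_i] ≤ Σ_i P[A_i] ≤ 35·p = 35·(1/245) = 1/7.
Numerically: 1/7 ≈ 0.143.
Is 1/7 < 1? YES.
Since P[∪ A_i] ≤ 1/7 < 1, the complement has P[∩ A_i^c] ≥ 1 − 1/7 = 6/7 > 0, so some outcome avoids every A_i.

35·p = 1/7 ≈ 0.143; existence CERTIFIED by the union bound.


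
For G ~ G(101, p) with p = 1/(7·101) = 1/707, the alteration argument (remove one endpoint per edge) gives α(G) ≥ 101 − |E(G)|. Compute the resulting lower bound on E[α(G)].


E[|E(G)|] = C(101, 2)·p = 5050 · (1/707) = 50/7.
E[α(G)] ≥ n − E[|E(G)|] = 101 − 50/7 = 657/7.
Numerically: ≈ 93.85714.
(This is only a lower bound; the true E[α(G)] may be larger.)

E[α(G)] ≥ 657/7 ≈ 93.85714.


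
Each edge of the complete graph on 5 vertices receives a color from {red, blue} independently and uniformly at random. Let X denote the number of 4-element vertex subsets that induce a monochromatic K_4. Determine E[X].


Let X = Σ_S X_S over the C(5, 4) = 5 subsets S of size 4, where X_S = 1 if the K_4 on S is monochromatic.
For a fixed S, the K_4 on S has C(4, 2) = 6 edges. P[all 6 edges red] = (1/2)^6, and likewise for blue, so P[monochromatic] = 2·(1/2)^6 = 2^{1 − 6} = 1/32.
By linearity of expectation: E[X] = C(5, 4) · 2^{1 − 6} = 5 · 1/32 = 5/32.
Numerically: E[X] ≈ 0.156.

E[X] = C(5,4)·2^(1−C(4,2)) = 5/32 ≈ 0.156.


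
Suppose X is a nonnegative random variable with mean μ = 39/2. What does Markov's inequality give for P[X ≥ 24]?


μ = E[X] = 39/2, a = 24.
Markov: P[X ≥ 24] ≤ μ/a = (39/2)/24 = 13/16.
Numerically: ≈ 0.812500.
(Since a = 24 > μ = 19.500000, the bound 13/16 is < 1 and informative.)

P[X ≥ 24] ≤ 13/16 ≈ 0.812500.


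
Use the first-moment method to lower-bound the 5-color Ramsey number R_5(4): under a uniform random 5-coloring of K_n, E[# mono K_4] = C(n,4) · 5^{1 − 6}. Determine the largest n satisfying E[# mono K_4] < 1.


We need C(n, 4) · 5^{1 − 6} < 1, i.e. C(n, 4) < 5^{6 − 1} = 3125.
Check values of n near the boundary:
  n = 12: C(12, 4) = 495; 495 < 3125? YES
  n = 13: C(13, 4) = 715; 715 < 3125? YES
  n = 14: C(14, 4) = 1001; 1001 < 3125? YES
  n = 15: C(15, 4) = 1365; 1365 < 3125? YES
  n = 16: C(16, 4) = 1820; 1820 < 3125? YES
  n = 17: C(17, 4) = 2380; 2380 < 3125? YES
  n = 18: C(18, 4) = 3060; 3060 < 3125? YES
  n = 19: C(19, 4) = 3876; 3876 < 3125? NO
  n = 20: C(20, 4) = 4845; 4845 < 3125? NO
The largest n with C(n, 4) < 3125 is n = 18 (where E[X] = 612/625 ≈ 0.9792000). Hence R_5(4) > 18, i.e. R_5(4) ≥ 19.

Largest n = 18; hence R_5(4) > 18.


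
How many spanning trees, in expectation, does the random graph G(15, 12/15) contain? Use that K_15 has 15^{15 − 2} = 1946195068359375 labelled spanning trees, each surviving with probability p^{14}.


K_15 has 15^{15 − 2} = 1946195068359375 labelled spanning trees.
For each such spanning tree H, let X_H = 1 if all 14 edges of H are present in G. Then P[X_H = 1] = p^{14} = (4/5)^{14} = 268435456/6103515625.
By linearity: E[X] = Σ_H E[X_H] = 1946195068359375 · p^{14} = 1946195068359375 · 268435456/6103515625 = 427972821516288/5.
Numerically: E[X] ≈ 8.56e+13.

E[X] = 1946195068359375 · (4/5)^{14} = 427972821516288/5 ≈ 8.56e+13.


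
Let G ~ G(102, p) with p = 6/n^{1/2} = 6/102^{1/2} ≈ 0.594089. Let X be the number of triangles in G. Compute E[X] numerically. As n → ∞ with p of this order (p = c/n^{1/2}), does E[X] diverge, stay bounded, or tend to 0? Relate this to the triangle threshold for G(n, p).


Number of potential triangles: C(102, 3) = 171700.
Each occurs with probability p³ ≈ (0.594089)³ ≈ 2.09678303e-01.
By linearity: E[X] = C(102, 3)·p³ ≈ 171700 · 2.09678303e-01 ≈ 36001.764663.
Since α = 1/2 < 1, p = c/n^{1/2} ≫ 1/n is above the triangle threshold p ~ 1/n. Asymptotically E[X] ~ (c³/6)·n^{3(1−α)} = (6³/6)·n^{1.5} → ∞; triangles are abundant w.h.p.

E[X] ≈ 36001.764663; in regime p = Θ(1/n^{1/2}) E[X] diverges (above the triangle threshold p ~ 1/n).


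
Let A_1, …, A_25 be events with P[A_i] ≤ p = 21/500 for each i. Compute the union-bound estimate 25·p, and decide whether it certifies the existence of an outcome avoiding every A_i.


Union bound: P[∪_{i=1}^{25} A_i] ≤ Σ_i P[A_i] ≤ 25·p = 25·(21/500) = 21/20.
Numerically: 21/20 ≈ 1.0500000.
Is 21/20 < 1? NO.
Since the bound 21/20 is ≥ 1, the union bound is uninformative here; it does NOT by itself certify existence.

25·p = 21/20 ≈ 1.0500000; existence NOT certified by the union bound.


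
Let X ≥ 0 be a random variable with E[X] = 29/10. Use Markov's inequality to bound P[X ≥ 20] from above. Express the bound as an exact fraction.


μ = E[X] = 29/10, a = 20.
Markov: P[X ≥ 20] ≤ μ/a = (29/10)/20 = 29/200.
Numerically: ≈ 0.145.
(Since a = 20 > μ = 2.900, the bound 29/200 is < 1 and informative.)

P[X ≥ 20] ≤ 29/200 ≈ 0.145.


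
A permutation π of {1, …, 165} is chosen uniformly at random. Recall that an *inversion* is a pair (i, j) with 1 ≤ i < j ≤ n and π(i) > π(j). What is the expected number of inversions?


Write X = Σ X_I over the C(165, 2) = 13530 pairs i < j, with X_I the indicator of one inversion.
There are 13530 indicators.
For each fixed pair i < j, the values π(i) and π(j) are two distinct elements of {1, …, 165} in uniformly random order; by symmetry P[π(i) > π(j)] = 1/2.
By linearity: E[X] = 13530 · (1/2) = C(165, 2) · (1/2) = 13530/2 = 6765 ≈ 6765.000.

E[X] = 6765 = 6765.000.


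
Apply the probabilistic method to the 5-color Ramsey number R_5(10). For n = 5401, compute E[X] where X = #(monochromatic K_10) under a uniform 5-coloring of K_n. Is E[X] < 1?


E[X] = C(5401, 10) · 5^{1 − 45} = 5772423232412011351582235732760 · 5^{−44} = 5772423232412011351582235732760/5684341886080801486968994140625.
As a reduced fraction: E[X] = 1154484646482402270316447146552/1136868377216160297393798828125 ≈ 1.01550.
Is E[X] < 1? NO.
Since E[X] ≥ 1, the first-moment bound is inconclusive at n = 5401; it does NOT by itself certify R_5(10) > 5401.

E[X] = 1154484646482402270316447146552/1136868377216160297393798828125 ≈ 1.01550; E[X] ≥ 1; first-moment method inconclusive here.


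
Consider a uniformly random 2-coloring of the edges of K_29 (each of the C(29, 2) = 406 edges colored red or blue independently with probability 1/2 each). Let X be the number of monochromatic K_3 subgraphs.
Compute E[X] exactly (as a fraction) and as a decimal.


Let X = Σ_S X_S over the C(29, 3) = 3654 subsets S of size 3, where X_S = 1 if the K_3 on S is monochromatic.
For a fixed S, the K_3 on S has C(3, 2) = 3 edges. P[all 3 edges red] = (1/2)^3, and likewise for blue, so P[monochromatic] = 2·(1/2)^3 = 2^{1 − 3} = 1/4.
Summing: E[X] = C(29, 3) · 2^{1 − 3} = 3654 · 1/4 = 1827/2.
Numerically: E[X] ≈ 913.50000.

E[X] = C(29,3)·2^(1−C(3,2)) = 1827/2 ≈ 913.50000.


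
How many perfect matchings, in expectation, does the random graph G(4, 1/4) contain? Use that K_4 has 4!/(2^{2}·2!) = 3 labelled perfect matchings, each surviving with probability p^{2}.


K_4 has 4!/(2^{2}·2!) = 3 labelled perfect matchings.
For each such perfect matching H, let X_H = 1 if all 2 edges of H are present in G. Then P[X_H = 1] = p^{2} = (1/4)^{2} = 1/16.
By linearity of expectation: E[X] = Σ_H E[X_H] = 3 · p^{2} = 3 · 1/16 = 3/16.
Numerically: E[X] ≈ 0.1875.

E[X] = 3 · (1/4)^{2} = 3/16 ≈ 0.1875.


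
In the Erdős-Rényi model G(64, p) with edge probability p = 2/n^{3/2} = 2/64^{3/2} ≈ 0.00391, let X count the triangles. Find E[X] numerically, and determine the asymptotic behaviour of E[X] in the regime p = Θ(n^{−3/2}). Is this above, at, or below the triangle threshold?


Number of potential triangles: C(64, 3) = 41664.
Each occurs with probability p³ ≈ (0.00391)³ ≈ 5.96046e-08.
By linearity: E[X] = C(64, 3)·p³ ≈ 41664 · 5.96046e-08 ≈ 0.002.
Since α = 3/2 > 1, p = c/n^{3/2} = o(1/n) is below the triangle threshold p ~ 1/n. Asymptotically E[X] ~ (c³/6)·n^{3(1−α)} = (2³/6)·n^{-1.5} → 0, so by Markov's inequality G has no triangles w.h.p.

E[X] ≈ 0.002; in regime p = Θ(1/n^{3/2}) E[X] tends to 0 (below the triangle threshold p ~ 1/n).


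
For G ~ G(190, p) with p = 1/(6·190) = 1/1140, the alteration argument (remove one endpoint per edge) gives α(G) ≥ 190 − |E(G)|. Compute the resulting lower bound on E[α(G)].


E[|E(G)|] = C(190, 2)·p = 17955 · (1/1140) = 63/4.
E[α(G)] ≥ n − E[|E(G)|] = 190 − 63/4 = 697/4.
Numerically: ≈ 174.250000.
(This is only a lower bound; the true E[α(G)] may be larger.)

E[α(G)] ≥ 697/4 ≈ 174.250000.


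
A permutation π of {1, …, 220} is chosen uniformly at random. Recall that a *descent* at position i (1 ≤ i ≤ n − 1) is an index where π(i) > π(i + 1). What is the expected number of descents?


Write X = Σ X_I over i = 1, …, 219, with X_I the indicator of one descent.
There are 219 indicators.
For each fixed i, the pair (π(i), π(i+1)) is a uniformly random ordered pair of distinct values from {1, …, 220}; by symmetry P[π(i) > π(i+1)] = 1/2.
By linearity: E[X] = 219 · (1/2) = (220 − 1) · (1/2) = 219/2 ≈ 109.500.

E[X] = 219/2 = 109.500.


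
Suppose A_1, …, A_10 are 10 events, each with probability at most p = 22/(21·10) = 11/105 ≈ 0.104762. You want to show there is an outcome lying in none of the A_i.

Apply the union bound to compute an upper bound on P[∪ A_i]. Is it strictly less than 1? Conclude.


Union bound: P[∪_{i=1}^{10} A_i] ≤ Σ_i P[A_i] ≤ 10·p = 10·(11/105) = 22/21.
Numerically: 22/21 ≈ 1.047619.
Is 22/21 < 1? NO.
Since the bound 22/21 is ≥ 1, the union bound is uninformative here; it does NOT by itself certify existence.

10·p = 22/21 ≈ 1.047619; existence NOT certified by the union bound.


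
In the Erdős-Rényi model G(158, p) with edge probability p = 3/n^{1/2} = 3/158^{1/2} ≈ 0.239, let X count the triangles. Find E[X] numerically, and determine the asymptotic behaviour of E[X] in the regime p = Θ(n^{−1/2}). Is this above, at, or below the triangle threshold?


Number of potential triangles: C(158, 3) = 644956.
Each occurs with probability p³ ≈ (0.239)³ ≈ 1.35950e-02.
By linearity: E[X] = C(158, 3)·p³ ≈ 644956 · 1.35950e-02 ≈ 8768.155.
Since α = 1/2 < 1, p = c/n^{1/2} ≫ 1/n is above the triangle threshold p ~ 1/n. Asymptotically E[X] ~ (c³/6)·n^{3(1−α)} = (3³/6)·n^{1.5} → ∞; triangles are abundant w.h.p.

E[X] ≈ 8768.155; in regime p = Θ(1/n^{1/2}) E[X] diverges (above the triangle threshold p ~ 1/n).


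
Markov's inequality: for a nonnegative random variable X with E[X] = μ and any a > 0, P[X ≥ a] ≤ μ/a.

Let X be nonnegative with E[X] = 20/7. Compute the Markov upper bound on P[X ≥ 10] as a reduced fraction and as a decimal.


μ = E[X] = 20/7, a = 10.
Markov: P[X ≥ 10] ≤ μ/a = (20/7)/10 = 2/7.
Numerically: ≈ 0.2857.
(Since a = 10 > μ = 2.8571, the bound 2/7 is < 1 and informative.)

P[X ≥ 10] ≤ 2/7 ≈ 0.2857.


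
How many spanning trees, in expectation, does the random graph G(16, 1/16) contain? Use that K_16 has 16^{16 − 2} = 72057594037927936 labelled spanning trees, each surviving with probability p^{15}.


K_16 has 16^{16 − 2} = 72057594037927936 labelled spanning trees.
For each such spanning tree H, let X_H = 1 if all 15 edges of H are present in G. Then P[X_H = 1] = p^{15} = (1/16)^{15} = 1/1152921504606846976.
By linearity of expectation: E[X] = Σ_H E[X_H] = 72057594037927936 · p^{15} = 72057594037927936 · 1/1152921504606846976 = 1/16.
Numerically: E[X] ≈ 0.0625.

E[X] = 72057594037927936 · (1/16)^{15} = 1/16 ≈ 0.0625.


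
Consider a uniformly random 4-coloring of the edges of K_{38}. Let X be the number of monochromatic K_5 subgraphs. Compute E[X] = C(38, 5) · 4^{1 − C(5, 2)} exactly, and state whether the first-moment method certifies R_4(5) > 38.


E[X] = C(38, 5) · 4^{1 − 10} = 501942 · 4^{−9} = 501942/262144.
As a reduced fraction: E[X] = 250971/131072 ≈ 1.9148.
Is E[X] < 1? NO.
Since E[X] ≥ 1, the first-moment bound is inconclusive at n = 38; it does NOT by itself certify R_4(5) > 38.

E[X] = 250971/131072 ≈ 1.9148; E[X] ≥ 1; first-moment method inconclusive here.


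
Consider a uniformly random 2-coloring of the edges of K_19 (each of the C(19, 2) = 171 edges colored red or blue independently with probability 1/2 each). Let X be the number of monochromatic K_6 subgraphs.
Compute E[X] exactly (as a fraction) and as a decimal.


Let X = Σ_S X_S over the C(19, 6) = 27132 subsets S of size 6, where X_S = 1 if the K_6 on S is monochromatic.
For a fixed S, the K_6 on S has C(6, 2) = 15 edges. P[all 15 edges red] = (1/2)^15, and likewise for blue, so P[monochromatic] = 2·(1/2)^15 = 2^{1 − 15} = 1/16384.
By linearity of expectation: E[X] = C(19, 6) · 2^{1 − 15} = 27132 · 1/16384 = 6783/4096.
Numerically: E[X] ≈ 1.656.

E[X] = C(19,6)·2^(1−C(6,2)) = 6783/4096 ≈ 1.656.


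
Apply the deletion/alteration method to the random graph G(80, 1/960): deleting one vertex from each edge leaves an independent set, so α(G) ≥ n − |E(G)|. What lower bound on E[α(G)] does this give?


E[|E(G)|] = C(80, 2)·p = 3160 · (1/960) = 79/24.
E[α(G)] ≥ n − E[|E(G)|] = 80 − 79/24 = 1841/24.
Numerically: ≈ 76.7083.
(This is only a lower bound; the true E[α(G)] may be larger.)

E[α(G)] ≥ 1841/24 ≈ 76.7083.


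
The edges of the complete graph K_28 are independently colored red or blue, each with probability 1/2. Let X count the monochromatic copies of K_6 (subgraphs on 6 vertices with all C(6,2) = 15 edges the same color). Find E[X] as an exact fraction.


Let X = Σ_S X_S over the C(28, 6) = 376740 subsets S of size 6, where X_S = 1 if the K_6 on S is monochromatic.
For a fixed S, the K_6 on S has C(6, 2) = 15 edges. P[all 15 edges red] = (1/2)^15, and likewise for blue, so P[monochromatic] = 2·(1/2)^15 = 2^{1 − 15} = 1/16384.
By linearity: E[X] = C(28, 6) · 2^{1 − 15} = 376740 · 1/16384 = 94185/4096.
Numerically: E[X] ≈ 22.9944.

E[X] = C(28,6)·2^(1−C(6,2)) = 94185/4096 ≈ 22.9944.


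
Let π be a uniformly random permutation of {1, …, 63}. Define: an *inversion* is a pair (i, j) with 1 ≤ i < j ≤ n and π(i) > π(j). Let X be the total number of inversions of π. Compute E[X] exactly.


Write X = Σ X_I over the C(63, 2) = 1953 pairs i < j, with X_I the indicator of one inversion.
There are 1953 indicators.
For each fixed pair i < j, the values π(i) and π(j) are two distinct elements of {1, …, 63} in uniformly random order; by symmetry P[π(i) > π(j)] = 1/2.
By linearity: E[X] = 1953 · (1/2) = C(63, 2) · (1/2) = 1953/2 = 1953/2 ≈ 976.50000.

E[X] = 1953/2 = 976.50000.


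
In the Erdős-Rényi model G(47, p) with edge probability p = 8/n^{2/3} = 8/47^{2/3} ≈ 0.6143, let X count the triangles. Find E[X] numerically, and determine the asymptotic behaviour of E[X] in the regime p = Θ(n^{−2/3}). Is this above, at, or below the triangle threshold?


Number of potential triangles: C(47, 3) = 16215.
Each occurs with probability p³ ≈ (0.6143)³ ≈ 2.317791e-01.
By linearity: E[X] = C(47, 3)·p³ ≈ 16215 · 2.317791e-01 ≈ 3758.2979.
Since α = 2/3 < 1, p = c/n^{2/3} ≫ 1/n is above the triangle threshold p ~ 1/n. Asymptotically E[X] ~ (c³/6)·n^{3(1−α)} = (8³/6)·n^{1} → ∞; triangles are abundant w.h.p.

E[X] ≈ 3758.2979; in regime p = Θ(1/n^{2/3}) E[X] diverges (above the triangle threshold p ~ 1/n).


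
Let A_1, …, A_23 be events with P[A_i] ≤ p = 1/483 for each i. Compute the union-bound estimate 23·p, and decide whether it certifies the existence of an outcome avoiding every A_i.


Union bound: P[∪_{i=1}^{23} A_i] ≤ Σ_i P[A_i] ≤ 23·p = 23·(1/483) = 1/21.
Numerically: 1/21 ≈ 0.04762.
Is 1/21 < 1? YES.
Since P[∪ A_i] ≤ 1/21 < 1, the complement has P[∩ A_i^c] ≥ 1 − 1/21 = 20/21 > 0, so some outcome avoids every A_i.

23·p = 1/21 ≈ 0.04762; existence CERTIFIED by the union bound.


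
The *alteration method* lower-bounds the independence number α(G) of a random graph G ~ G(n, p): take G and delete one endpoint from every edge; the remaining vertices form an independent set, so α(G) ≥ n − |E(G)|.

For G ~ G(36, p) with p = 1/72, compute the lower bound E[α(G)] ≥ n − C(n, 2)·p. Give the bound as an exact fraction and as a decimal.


E[|E(G)|] = C(36, 2)·p = 630 · (1/72) = 35/4.
E[α(G)] ≥ n − E[|E(G)|] = 36 − 35/4 = 109/4.
Numerically: ≈ 27.25000.
(This is only a lower bound; the true E[α(G)] may be larger.)

E[α(G)] ≥ 109/4 ≈ 27.25000.


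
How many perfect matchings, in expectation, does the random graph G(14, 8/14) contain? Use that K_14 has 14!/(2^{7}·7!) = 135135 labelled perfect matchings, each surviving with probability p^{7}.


K_14 has 14!/(2^{7}·7!) = 135135 labelled perfect matchings.
For each such perfect matching H, let X_H = 1 if all 7 edges of H are present in G. Then P[X_H = 1] = p^{7} = (4/7)^{7} = 16384/823543.
By linearity: E[X] = Σ_H E[X_H] = 135135 · p^{7} = 135135 · 16384/823543 = 316293120/117649.
Numerically: E[X] ≈ 2.69e+03.

E[X] = 135135 · (4/7)^{7} = 316293120/117649 ≈ 2.69e+03.


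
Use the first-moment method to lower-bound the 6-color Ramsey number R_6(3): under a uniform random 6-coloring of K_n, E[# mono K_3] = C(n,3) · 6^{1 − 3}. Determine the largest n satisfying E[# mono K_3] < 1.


We need C(n, 3) · 6^{1 − 3} < 1, i.e. C(n, 3) < 6^{3 − 1} = 36.
Check values of n near the boundary:
  n = 3: C(3, 3) = 1; 1 < 36? YES
  n = 4: C(4, 3) = 4; 4 < 36? YES
  n = 5: C(5, 3) = 10; 10 < 36? YES
  n = 6: C(6, 3) = 20; 20 < 36? YES
  n = 7: C(7, 3) = 35; 35 < 36? YES
  n = 8: C(8, 3) = 56; 56 < 36? NO
The largest n with C(n, 3) < 36 is n = 7 (where E[X] = 35/36 ≈ 0.97222). Hence R_6(3) > 7, i.e. R_6(3) ≥ 8.

Largest n = 7; hence R_6(3) > 7.


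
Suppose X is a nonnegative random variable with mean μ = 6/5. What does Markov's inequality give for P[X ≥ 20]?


μ = E[X] = 6/5, a = 20.
Markov: P[X ≥ 20] ≤ μ/a = (6/5)/20 = 3/50.
Numerically: ≈ 0.060.
(Since a = 20 > μ = 1.200, the bound 3/50 is < 1 and informative.)

P[X ≥ 20] ≤ 3/50 ≈ 0.060.


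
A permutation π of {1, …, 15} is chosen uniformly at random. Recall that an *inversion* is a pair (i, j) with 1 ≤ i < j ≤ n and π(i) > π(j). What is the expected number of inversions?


Write X = Σ X_I over the C(15, 2) = 105 pairs i < j, with X_I the indicator of one inversion.
There are 105 indicators.
For each fixed pair i < j, the values π(i) and π(j) are two distinct elements of {1, …, 15} in uniformly random order; by symmetry P[π(i) > π(j)] = 1/2.
By linearity: E[X] = 105 · (1/2) = C(15, 2) · (1/2) = 105/2 = 105/2 ≈ 52.50000.

E[X] = 105/2 = 52.50000.
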